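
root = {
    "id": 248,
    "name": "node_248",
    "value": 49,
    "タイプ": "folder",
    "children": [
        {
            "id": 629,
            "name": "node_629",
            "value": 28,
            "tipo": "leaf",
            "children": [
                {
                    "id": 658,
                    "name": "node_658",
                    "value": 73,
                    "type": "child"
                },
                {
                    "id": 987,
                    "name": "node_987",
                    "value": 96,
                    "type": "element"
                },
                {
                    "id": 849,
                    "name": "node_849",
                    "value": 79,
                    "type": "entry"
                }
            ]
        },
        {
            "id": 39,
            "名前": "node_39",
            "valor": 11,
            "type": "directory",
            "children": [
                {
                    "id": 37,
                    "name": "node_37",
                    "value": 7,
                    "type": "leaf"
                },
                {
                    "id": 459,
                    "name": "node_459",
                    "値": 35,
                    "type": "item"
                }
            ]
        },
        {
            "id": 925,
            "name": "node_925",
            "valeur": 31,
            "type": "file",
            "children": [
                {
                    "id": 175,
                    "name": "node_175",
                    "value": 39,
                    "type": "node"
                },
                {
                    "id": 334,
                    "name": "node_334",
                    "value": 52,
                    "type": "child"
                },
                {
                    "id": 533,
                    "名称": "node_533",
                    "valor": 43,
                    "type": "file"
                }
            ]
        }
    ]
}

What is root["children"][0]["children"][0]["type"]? "child"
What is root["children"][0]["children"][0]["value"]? 73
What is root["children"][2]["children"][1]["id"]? 334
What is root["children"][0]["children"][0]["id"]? 658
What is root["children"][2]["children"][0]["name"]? "node_175"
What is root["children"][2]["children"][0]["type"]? "node"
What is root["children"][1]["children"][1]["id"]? 459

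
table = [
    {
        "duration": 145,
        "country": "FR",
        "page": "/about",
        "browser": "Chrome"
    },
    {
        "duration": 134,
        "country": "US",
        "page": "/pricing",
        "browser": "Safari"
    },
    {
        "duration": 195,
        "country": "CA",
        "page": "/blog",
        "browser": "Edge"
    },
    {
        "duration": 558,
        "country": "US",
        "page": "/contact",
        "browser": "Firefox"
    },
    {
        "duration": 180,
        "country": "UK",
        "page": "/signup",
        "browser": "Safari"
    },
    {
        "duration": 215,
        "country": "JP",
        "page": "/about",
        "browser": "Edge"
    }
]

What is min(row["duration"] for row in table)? 134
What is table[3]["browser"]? "Firefox"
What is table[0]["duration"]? 145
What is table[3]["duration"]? 558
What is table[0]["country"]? "FR"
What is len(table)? 6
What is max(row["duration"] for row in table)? 558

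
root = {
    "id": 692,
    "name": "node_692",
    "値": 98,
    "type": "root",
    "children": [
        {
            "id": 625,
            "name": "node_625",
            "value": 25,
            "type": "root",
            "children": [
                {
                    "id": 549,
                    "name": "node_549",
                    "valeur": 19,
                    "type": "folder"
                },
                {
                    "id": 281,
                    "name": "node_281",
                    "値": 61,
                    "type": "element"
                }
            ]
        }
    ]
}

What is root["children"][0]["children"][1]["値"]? 61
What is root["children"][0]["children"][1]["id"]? 281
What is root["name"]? "node_692"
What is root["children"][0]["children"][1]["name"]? "node_281"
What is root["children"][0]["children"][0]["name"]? "node_549"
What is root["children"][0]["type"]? "root"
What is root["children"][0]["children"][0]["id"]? 549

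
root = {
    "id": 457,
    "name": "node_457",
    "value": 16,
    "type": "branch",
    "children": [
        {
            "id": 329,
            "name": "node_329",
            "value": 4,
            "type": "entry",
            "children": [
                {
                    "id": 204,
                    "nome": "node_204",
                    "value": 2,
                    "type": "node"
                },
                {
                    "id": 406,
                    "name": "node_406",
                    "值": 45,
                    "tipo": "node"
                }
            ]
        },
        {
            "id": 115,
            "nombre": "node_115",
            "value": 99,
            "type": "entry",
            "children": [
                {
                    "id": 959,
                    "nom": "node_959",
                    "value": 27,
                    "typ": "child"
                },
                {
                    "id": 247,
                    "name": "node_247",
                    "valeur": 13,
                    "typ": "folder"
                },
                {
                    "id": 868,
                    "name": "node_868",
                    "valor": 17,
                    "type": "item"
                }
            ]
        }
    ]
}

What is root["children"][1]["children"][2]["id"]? 868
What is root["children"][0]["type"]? "entry"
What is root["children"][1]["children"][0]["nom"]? "node_959"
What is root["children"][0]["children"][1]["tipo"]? "node"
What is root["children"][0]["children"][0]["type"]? "node"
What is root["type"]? "branch"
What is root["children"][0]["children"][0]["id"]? 204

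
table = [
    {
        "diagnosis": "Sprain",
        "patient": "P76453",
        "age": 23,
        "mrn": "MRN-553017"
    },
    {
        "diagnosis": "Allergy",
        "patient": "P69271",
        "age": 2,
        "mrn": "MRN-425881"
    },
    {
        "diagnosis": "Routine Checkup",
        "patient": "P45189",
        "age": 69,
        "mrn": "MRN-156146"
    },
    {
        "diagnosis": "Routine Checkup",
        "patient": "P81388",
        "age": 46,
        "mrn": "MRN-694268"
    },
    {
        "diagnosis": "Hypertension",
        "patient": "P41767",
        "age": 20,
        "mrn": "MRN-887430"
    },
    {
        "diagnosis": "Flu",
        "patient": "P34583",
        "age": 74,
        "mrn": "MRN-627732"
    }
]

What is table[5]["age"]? 74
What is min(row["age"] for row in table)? 2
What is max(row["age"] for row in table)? 74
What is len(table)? 6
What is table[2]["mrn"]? "MRN-156146"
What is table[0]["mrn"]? "MRN-553017"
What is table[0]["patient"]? "P76453"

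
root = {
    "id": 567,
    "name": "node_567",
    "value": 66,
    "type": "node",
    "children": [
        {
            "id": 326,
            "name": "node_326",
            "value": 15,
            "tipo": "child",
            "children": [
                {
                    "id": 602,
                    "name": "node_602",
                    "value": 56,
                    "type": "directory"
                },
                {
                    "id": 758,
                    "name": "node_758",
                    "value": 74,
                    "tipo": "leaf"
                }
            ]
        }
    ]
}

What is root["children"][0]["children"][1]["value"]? 74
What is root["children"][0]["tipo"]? "child"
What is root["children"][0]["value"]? 15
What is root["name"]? "node_567"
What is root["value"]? 66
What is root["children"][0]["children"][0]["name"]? "node_602"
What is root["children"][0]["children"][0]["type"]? "directory"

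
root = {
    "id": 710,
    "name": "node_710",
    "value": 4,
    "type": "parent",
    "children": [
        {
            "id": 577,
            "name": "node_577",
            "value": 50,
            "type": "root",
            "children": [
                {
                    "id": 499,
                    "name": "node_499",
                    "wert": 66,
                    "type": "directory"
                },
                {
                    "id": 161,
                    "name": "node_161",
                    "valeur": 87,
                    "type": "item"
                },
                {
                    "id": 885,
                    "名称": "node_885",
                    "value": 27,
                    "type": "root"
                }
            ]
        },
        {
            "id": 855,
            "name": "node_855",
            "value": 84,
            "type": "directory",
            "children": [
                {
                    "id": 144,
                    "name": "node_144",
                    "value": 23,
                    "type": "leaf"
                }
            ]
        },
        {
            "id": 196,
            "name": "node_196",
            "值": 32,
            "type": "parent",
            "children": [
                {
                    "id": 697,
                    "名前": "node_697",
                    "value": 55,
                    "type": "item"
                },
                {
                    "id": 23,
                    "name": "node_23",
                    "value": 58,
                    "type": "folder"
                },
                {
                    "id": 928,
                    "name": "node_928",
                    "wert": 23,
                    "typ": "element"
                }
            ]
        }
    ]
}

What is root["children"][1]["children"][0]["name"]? "node_144"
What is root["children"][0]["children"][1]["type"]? "item"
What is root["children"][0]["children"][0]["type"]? "directory"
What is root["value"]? 4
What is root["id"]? 710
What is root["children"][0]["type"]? "root"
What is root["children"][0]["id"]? 577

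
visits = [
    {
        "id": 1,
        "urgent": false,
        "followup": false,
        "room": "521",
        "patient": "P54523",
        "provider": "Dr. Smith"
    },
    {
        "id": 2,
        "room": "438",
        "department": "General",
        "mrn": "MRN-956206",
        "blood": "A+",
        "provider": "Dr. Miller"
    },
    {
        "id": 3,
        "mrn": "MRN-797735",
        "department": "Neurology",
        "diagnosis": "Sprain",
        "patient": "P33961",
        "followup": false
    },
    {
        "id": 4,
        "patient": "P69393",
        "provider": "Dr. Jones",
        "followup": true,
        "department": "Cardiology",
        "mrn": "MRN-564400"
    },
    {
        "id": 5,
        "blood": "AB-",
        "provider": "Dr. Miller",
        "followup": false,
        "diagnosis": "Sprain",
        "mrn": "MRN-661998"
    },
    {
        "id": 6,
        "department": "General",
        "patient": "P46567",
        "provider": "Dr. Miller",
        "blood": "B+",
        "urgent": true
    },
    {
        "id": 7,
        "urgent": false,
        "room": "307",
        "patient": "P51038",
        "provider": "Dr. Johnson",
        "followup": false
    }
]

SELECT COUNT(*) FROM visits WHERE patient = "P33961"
1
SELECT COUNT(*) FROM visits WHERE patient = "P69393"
1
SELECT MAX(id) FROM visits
7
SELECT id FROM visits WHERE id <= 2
[1, 2]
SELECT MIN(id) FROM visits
1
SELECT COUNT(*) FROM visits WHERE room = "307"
1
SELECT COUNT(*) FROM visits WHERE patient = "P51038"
1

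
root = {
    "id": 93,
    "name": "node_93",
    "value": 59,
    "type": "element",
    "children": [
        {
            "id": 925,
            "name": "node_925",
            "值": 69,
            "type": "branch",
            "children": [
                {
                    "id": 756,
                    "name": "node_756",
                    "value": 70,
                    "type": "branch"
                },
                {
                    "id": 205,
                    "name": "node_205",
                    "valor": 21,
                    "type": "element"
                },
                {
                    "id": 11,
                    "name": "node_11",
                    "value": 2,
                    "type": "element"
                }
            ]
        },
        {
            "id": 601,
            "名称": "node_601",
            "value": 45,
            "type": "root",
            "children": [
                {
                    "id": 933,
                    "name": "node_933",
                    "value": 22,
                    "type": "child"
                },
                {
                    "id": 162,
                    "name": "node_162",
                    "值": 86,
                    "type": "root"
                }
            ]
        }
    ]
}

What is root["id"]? 93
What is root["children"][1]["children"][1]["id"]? 162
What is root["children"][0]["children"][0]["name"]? "node_756"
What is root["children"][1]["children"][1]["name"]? "node_162"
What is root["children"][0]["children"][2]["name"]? "node_11"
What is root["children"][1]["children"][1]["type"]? "root"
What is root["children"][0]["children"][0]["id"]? 756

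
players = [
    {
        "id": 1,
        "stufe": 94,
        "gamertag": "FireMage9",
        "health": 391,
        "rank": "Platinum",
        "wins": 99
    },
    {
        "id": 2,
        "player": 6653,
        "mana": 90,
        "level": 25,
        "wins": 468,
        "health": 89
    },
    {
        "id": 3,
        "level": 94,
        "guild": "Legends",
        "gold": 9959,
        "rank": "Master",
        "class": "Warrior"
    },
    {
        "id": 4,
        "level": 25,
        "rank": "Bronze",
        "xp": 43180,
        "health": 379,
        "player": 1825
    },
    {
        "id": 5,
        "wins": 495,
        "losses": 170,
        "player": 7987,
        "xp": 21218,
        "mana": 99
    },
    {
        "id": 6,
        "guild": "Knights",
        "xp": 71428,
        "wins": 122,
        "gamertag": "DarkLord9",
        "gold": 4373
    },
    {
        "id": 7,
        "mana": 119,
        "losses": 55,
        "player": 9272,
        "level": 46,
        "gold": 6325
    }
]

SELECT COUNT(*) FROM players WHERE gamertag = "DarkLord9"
1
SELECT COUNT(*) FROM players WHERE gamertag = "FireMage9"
1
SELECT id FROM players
[1, 2, 3, 4, 5, 6, 7]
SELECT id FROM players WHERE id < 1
[]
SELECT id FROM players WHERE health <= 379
[2, 4]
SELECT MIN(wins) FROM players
99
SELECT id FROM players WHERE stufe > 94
[]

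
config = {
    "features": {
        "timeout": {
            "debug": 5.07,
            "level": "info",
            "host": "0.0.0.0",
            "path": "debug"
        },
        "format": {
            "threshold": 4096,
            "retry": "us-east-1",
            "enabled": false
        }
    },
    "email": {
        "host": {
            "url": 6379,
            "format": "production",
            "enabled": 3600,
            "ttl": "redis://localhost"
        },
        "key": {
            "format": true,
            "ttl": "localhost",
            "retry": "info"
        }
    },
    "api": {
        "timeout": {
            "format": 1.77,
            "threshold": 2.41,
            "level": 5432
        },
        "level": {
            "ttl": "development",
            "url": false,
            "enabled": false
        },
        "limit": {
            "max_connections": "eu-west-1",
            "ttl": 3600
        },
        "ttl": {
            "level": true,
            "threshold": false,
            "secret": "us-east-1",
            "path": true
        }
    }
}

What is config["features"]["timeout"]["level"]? "info"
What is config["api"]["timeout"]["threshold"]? 2.41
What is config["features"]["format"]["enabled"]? False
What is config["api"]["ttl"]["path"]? True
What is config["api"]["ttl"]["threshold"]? False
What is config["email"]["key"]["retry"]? "info"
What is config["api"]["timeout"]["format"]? 1.77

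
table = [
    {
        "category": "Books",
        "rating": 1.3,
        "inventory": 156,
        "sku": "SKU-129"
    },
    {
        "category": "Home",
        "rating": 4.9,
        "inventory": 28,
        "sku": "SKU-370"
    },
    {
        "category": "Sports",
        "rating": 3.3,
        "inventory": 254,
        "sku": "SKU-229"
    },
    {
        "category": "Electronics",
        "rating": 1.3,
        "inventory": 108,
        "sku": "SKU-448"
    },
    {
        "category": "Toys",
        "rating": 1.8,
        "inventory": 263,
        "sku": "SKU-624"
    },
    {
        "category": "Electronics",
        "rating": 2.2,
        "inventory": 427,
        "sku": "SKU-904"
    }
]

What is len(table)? 6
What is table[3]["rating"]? 1.3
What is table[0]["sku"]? "SKU-129"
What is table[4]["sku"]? "SKU-624"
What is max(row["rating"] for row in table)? 4.9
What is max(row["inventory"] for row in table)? 427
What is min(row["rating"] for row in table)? 1.3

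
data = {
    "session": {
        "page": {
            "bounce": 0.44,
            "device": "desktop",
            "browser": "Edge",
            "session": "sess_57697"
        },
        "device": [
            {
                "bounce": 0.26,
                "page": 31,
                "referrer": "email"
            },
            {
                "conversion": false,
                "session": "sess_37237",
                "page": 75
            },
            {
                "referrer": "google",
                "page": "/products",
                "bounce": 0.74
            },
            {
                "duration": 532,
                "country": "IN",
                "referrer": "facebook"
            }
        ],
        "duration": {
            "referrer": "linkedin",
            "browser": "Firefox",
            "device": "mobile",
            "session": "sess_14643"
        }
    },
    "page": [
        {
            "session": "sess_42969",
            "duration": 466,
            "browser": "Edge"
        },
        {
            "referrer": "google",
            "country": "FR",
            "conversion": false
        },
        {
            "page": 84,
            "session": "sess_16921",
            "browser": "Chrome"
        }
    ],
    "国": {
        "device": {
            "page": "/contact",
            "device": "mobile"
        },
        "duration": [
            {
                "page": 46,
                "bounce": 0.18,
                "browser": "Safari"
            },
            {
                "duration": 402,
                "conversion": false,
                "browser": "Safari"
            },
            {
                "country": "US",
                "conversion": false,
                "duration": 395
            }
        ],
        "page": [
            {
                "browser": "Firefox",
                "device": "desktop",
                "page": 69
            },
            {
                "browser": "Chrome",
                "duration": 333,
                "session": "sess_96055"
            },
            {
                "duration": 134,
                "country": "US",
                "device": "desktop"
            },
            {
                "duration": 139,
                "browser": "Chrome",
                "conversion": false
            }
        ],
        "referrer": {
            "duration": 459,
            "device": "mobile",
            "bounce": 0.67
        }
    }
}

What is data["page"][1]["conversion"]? False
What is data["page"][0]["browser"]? "Edge"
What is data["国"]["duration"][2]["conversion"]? False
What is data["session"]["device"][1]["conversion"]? False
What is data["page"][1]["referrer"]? "google"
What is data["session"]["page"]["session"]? "sess_57697"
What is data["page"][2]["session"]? "sess_16921"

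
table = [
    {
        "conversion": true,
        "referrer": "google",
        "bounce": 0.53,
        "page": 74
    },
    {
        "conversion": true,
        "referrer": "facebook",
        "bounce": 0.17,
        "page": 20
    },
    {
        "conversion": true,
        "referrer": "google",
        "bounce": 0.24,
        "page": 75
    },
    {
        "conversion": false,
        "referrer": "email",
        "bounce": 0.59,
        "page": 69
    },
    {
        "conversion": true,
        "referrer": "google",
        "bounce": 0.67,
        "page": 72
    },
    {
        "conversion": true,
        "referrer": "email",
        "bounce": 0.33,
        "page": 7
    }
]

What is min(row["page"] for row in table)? 7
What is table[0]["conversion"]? True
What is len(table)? 6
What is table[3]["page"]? 69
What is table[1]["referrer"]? "facebook"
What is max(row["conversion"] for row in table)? True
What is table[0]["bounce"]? 0.53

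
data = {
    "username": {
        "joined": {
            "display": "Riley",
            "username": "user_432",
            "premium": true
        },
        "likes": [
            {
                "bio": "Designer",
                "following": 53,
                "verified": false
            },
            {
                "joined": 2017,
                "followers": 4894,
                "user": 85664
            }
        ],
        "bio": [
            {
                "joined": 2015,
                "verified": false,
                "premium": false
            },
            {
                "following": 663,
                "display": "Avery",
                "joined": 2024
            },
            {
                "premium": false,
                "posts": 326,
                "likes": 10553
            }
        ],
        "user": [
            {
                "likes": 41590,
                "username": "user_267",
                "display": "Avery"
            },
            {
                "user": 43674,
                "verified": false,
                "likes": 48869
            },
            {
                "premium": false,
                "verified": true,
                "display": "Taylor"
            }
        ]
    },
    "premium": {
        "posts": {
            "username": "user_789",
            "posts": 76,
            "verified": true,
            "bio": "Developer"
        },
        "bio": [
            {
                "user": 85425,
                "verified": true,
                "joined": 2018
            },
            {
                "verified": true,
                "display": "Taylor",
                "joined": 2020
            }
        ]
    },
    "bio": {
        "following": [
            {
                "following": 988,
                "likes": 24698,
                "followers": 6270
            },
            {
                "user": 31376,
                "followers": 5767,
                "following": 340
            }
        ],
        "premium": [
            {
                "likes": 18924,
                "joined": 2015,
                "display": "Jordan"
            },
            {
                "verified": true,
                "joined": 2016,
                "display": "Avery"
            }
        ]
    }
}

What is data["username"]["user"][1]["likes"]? 48869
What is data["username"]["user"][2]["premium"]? False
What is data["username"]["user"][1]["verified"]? False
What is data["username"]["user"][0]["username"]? "user_267"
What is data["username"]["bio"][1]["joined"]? 2024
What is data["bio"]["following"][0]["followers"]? 6270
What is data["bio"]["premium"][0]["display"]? "Jordan"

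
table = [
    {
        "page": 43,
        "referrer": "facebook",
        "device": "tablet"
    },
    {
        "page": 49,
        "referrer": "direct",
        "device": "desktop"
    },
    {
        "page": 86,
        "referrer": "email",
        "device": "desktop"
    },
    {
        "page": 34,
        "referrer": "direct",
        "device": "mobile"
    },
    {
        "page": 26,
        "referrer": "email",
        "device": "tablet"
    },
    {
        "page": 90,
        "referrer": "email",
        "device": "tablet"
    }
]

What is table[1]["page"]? 49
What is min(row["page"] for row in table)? 26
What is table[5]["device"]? "tablet"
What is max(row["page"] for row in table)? 90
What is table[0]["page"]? 43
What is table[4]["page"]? 26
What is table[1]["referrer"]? "direct"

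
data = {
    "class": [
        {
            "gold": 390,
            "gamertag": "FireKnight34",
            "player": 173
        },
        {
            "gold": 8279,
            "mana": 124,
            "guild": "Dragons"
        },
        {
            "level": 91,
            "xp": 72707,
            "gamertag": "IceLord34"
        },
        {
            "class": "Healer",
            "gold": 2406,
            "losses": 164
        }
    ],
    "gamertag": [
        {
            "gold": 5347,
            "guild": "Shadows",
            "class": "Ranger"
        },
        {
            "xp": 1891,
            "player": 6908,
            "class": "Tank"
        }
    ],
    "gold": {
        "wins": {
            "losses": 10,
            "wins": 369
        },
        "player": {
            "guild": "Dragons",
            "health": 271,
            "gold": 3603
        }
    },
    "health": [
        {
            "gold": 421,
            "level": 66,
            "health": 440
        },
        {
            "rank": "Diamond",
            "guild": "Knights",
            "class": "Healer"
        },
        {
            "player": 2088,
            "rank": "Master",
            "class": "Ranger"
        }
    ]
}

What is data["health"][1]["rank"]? "Diamond"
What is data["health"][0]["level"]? 66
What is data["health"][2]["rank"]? "Master"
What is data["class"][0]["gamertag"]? "FireKnight34"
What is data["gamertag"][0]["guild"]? "Shadows"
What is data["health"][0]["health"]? 440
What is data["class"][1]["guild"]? "Dragons"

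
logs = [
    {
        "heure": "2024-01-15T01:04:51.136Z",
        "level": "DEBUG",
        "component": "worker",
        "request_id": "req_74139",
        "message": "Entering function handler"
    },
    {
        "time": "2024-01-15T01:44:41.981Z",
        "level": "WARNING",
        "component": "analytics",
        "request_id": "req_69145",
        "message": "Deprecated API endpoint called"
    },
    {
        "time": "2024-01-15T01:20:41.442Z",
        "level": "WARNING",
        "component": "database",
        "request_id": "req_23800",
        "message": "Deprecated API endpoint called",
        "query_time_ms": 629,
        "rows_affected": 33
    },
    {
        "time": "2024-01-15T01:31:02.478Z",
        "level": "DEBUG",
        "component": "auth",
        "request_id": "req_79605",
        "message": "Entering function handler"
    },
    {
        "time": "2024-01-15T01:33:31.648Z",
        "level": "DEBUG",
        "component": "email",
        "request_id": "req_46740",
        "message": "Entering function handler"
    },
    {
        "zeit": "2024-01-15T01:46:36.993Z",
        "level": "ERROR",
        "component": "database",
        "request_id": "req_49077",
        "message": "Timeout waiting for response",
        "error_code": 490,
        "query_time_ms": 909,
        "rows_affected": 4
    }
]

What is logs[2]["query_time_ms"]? 629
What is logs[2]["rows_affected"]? 33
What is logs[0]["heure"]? "2024-01-15T01:04:51.136Z"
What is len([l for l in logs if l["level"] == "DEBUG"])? 3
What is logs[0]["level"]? "DEBUG"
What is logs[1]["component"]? "analytics"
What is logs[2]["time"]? "2024-01-15T01:20:41.442Z"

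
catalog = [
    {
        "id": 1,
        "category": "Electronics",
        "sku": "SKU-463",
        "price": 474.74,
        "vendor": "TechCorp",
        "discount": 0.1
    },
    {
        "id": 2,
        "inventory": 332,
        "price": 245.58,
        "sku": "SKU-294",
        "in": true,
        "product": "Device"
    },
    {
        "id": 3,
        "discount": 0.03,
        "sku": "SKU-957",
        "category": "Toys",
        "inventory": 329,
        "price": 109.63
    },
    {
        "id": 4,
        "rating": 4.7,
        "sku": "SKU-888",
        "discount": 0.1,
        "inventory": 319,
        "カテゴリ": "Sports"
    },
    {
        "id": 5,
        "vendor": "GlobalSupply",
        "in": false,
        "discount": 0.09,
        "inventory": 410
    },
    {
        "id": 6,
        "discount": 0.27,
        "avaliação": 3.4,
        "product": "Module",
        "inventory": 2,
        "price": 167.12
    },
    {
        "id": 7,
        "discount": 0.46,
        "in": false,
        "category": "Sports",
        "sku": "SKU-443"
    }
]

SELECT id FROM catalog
[1, 2, 3, 4, 5, 6, 7]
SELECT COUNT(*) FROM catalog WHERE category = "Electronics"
1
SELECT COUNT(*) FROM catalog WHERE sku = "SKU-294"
1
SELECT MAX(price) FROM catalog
474.74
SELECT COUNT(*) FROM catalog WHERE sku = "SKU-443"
1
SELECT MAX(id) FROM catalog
7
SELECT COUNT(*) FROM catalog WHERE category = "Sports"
1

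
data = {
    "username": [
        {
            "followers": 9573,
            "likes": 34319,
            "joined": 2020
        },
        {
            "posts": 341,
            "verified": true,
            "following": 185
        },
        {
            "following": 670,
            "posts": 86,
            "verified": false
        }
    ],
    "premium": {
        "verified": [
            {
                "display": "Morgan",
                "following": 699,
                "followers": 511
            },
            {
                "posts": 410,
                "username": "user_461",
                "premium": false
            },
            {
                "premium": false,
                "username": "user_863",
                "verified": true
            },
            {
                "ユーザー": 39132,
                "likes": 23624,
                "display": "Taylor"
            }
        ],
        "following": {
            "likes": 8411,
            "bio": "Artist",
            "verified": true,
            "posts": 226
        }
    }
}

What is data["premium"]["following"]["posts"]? 226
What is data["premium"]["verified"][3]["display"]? "Taylor"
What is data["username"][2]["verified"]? False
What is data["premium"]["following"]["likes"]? 8411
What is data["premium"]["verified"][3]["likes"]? 23624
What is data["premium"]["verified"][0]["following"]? 699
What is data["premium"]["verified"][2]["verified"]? True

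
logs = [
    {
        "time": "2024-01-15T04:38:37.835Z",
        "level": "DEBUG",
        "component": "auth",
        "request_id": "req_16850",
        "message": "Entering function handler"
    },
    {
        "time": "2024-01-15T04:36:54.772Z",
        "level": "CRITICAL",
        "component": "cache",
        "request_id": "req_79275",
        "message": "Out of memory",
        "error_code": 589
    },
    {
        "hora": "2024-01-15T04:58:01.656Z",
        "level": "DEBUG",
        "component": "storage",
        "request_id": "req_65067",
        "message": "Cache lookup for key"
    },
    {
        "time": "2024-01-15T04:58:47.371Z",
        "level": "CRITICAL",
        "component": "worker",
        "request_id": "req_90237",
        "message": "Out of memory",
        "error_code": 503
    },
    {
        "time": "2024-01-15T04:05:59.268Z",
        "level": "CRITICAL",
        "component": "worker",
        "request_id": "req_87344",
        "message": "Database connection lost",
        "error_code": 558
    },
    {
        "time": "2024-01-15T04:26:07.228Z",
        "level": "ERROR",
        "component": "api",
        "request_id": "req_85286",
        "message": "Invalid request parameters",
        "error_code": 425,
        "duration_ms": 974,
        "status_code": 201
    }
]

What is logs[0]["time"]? "2024-01-15T04:38:37.835Z"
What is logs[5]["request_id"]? "req_85286"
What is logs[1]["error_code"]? 589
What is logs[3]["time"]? "2024-01-15T04:58:47.371Z"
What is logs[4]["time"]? "2024-01-15T04:05:59.268Z"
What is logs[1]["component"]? "cache"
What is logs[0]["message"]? "Entering function handler"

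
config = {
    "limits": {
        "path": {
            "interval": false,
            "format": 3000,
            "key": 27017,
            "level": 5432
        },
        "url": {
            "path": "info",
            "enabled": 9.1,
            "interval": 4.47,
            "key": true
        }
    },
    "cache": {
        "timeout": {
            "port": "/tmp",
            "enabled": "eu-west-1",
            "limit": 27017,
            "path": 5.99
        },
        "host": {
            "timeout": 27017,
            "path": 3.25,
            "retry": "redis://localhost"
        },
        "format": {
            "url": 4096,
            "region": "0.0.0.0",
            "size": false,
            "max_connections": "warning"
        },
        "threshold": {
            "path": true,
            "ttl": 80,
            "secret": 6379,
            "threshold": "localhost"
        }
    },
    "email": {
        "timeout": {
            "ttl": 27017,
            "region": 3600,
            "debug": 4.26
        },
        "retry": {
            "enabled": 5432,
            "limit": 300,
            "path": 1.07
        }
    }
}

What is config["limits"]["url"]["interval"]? 4.47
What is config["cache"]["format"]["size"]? False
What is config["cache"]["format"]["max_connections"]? "warning"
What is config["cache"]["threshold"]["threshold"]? "localhost"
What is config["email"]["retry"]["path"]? 1.07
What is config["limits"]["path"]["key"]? 27017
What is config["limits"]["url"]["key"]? True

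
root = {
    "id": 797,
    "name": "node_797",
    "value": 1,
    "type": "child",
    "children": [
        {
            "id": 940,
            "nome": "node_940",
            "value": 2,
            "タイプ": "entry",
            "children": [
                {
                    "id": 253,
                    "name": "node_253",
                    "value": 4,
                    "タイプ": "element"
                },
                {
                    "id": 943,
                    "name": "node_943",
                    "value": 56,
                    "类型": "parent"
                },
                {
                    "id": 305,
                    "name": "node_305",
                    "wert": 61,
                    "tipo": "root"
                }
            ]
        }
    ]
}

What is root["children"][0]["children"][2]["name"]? "node_305"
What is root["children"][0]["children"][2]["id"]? 305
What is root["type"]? "child"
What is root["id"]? 797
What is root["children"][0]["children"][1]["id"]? 943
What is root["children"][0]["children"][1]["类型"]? "parent"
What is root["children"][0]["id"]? 940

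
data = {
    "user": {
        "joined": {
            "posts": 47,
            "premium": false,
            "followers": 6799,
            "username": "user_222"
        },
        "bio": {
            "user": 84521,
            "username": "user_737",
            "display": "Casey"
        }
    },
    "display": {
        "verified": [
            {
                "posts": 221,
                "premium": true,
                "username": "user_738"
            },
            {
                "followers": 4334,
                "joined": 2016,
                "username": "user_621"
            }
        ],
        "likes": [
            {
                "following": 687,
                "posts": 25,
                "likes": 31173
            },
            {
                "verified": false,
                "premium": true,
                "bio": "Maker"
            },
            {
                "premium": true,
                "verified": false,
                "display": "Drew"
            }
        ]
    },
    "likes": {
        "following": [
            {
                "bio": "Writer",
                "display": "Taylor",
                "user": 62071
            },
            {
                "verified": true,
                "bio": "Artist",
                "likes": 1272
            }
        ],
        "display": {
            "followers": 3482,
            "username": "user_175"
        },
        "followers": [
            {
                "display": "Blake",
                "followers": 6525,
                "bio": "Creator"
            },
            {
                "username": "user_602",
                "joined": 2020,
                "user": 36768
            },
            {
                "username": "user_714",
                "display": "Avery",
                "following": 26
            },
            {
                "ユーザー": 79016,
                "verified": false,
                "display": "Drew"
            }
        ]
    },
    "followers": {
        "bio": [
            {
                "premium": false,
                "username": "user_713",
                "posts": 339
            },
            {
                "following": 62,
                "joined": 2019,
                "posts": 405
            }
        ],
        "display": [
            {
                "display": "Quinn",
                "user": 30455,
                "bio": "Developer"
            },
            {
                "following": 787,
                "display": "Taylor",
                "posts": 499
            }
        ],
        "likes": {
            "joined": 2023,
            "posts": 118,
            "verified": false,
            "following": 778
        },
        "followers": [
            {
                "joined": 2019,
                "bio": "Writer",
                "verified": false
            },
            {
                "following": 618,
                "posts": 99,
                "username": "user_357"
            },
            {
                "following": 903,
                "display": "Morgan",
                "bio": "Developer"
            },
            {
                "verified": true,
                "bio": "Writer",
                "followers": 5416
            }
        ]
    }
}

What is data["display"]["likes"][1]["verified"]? False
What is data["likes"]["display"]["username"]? "user_175"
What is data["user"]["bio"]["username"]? "user_737"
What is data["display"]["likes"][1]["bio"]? "Maker"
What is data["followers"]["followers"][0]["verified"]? False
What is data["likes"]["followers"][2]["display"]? "Avery"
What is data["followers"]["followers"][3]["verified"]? True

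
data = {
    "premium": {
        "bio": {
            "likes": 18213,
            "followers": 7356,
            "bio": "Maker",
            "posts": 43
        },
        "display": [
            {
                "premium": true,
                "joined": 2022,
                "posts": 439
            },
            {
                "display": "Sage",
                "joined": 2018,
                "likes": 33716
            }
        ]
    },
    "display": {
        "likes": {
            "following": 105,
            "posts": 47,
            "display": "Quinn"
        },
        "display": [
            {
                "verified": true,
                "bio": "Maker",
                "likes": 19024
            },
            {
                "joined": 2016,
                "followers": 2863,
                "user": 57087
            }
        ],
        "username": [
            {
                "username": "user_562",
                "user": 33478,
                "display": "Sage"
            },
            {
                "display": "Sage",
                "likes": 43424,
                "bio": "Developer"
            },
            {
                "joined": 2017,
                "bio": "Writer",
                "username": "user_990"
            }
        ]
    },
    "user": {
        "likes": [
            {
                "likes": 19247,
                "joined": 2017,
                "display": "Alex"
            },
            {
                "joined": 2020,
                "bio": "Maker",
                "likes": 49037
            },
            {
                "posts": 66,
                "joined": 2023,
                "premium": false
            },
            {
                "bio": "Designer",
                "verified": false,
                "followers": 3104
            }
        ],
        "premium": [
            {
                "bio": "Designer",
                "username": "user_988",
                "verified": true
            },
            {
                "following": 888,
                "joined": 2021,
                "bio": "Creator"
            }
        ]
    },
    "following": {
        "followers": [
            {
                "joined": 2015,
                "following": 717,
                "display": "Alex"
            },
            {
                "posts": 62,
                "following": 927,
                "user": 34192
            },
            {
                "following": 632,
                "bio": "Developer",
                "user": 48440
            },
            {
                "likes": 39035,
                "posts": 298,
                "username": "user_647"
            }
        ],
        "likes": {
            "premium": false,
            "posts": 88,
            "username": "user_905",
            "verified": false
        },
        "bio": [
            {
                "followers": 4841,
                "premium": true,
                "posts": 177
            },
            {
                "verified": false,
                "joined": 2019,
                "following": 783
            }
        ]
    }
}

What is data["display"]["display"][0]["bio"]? "Maker"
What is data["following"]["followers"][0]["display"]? "Alex"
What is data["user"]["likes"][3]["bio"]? "Designer"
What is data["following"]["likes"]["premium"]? False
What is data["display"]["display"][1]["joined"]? 2016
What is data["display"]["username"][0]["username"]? "user_562"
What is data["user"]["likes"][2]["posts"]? 66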